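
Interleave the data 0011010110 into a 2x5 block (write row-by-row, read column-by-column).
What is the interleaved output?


Matrix:
  00110
  10110
Read columns: 0100111100

0100111100


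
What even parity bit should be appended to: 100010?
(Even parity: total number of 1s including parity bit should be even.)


Number of 1s in data: 2
Parity bit: 0

0


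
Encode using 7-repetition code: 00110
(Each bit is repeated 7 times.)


Each bit -> 7 copies

00000000000000111111111111110000000


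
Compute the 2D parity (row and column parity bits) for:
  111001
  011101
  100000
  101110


Row parities: 0010
Column parities: 101010

Row P: 0010, Col P: 101010, Corner: 1


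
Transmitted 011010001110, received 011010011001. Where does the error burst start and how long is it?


XOR: 000000010111

Burst at position 7, length 5


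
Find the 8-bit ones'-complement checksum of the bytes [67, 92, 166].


Sum = 325 mod 256 = 69
Complement = 186

186


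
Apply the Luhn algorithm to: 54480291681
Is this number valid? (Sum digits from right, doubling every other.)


Luhn sum = 53
53 mod 10 = 3

Invalid (Luhn sum mod 10 = 3)


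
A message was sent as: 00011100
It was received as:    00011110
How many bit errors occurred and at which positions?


XOR: 00000010

1 error(s) at position(s): 6


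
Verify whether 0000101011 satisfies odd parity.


Number of 1s: 4

No, parity error (4 ones)


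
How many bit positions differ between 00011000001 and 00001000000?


XOR: 00010000001
Count of 1s: 2

2


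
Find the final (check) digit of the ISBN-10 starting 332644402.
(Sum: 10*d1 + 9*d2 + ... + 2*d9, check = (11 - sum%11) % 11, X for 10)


Weighted sum: 179
179 mod 11 = 3

Check digit: 8


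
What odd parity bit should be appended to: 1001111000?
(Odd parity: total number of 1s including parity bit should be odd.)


Number of 1s in data: 5
Parity bit: 0

0


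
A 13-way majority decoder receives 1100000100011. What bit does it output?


Ones: 5 out of 13
Threshold: 7

0 (5/13 voted 1)


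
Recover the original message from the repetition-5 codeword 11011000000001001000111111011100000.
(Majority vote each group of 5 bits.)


Groups: 11011, 00000, 00010, 01000, 11111, 10111, 00000
Majority votes: 1000110

1000110


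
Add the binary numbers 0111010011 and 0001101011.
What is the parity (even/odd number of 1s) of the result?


0111010011 = 467
0001101011 = 107
Sum = 574 = 1000111110
1s count = 6

even parity (6 ones in 1000111110)


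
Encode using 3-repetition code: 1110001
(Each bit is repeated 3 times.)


Each bit -> 3 copies

111111111000000000111


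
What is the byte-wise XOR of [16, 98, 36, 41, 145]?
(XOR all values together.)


XOR chain: 16 ^ 98 ^ 36 ^ 41 ^ 145 = 238

238


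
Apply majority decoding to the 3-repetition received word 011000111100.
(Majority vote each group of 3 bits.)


Groups: 011, 000, 111, 100
Majority votes: 1010

1010


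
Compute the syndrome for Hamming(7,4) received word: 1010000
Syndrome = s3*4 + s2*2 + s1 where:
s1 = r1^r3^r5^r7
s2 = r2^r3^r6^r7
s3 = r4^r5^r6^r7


s1=0, s2=1, s3=0

Syndrome = 2 (error at position 2)


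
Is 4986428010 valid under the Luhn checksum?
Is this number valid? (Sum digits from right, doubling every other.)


Luhn sum = 49
49 mod 10 = 9

Invalid (Luhn sum mod 10 = 9)


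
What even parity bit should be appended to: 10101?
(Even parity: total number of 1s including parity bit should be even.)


Number of 1s in data: 3
Parity bit: 1

1


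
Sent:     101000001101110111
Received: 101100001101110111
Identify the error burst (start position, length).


XOR: 000100000000000000

Burst at position 3, length 1


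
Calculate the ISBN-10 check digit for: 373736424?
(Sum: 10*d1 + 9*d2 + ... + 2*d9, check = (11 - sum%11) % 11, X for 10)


Weighted sum: 244
244 mod 11 = 2

Check digit: 9


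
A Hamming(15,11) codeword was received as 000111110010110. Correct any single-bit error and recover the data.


Syndrome = 0: no error detected

Data: 01110010110 (no errors)


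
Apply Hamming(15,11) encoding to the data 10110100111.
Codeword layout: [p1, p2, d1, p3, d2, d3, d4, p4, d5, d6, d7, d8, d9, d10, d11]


Parity bits: p1=0, p2=0, p3=1, p4=0

001101100100111


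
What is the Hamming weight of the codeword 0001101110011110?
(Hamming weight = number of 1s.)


Counting 1s in 0001101110011110

9


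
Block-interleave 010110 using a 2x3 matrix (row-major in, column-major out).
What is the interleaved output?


Matrix:
  010
  110
Read columns: 011100

011100


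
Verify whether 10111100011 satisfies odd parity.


Number of 1s: 7

Yes, parity is correct (7 ones)


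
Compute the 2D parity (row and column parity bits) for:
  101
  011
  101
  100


Row parities: 0001
Column parities: 111

Row P: 0001, Col P: 111, Corner: 1


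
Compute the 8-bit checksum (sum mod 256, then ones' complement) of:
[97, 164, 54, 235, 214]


Sum = 764 mod 256 = 252
Complement = 3

3


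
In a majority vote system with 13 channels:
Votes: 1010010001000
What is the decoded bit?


Ones: 4 out of 13
Threshold: 7

0 (4/13 voted 1)


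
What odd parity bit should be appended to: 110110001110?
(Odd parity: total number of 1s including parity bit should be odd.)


Number of 1s in data: 7
Parity bit: 0

0


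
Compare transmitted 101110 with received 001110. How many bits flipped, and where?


XOR: 100000

1 error(s) at position(s): 0


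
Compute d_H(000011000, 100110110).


XOR: 100101110
Count of 1s: 5

5


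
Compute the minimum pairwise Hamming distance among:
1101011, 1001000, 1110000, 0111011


Comparing all pairs, minimum distance: 2
Can detect 1 errors, correct 0 errors

2


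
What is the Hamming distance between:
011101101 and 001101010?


XOR: 010000111
Count of 1s: 4

4


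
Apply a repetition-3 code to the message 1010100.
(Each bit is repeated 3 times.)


Each bit -> 3 copies

111000111000111000000


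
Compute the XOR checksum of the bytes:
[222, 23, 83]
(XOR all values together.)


XOR chain: 222 ^ 23 ^ 83 = 154

154


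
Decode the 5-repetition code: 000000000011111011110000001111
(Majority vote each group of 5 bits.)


Groups: 00000, 00000, 11111, 01111, 00000, 01111
Majority votes: 001101

001101


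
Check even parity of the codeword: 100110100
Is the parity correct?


Number of 1s: 4

Yes, parity is correct (4 ones)


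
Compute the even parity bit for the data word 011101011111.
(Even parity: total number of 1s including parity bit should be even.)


Number of 1s in data: 9
Parity bit: 1

1


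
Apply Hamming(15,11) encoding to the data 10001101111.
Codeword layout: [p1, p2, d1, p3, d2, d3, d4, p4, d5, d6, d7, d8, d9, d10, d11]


Parity bits: p1=0, p2=0, p3=0, p4=0

001000001101111


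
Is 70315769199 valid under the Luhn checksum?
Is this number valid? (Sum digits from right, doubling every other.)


Luhn sum = 56
56 mod 10 = 6

Invalid (Luhn sum mod 10 = 6)


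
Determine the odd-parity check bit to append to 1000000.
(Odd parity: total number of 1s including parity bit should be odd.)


Number of 1s in data: 1
Parity bit: 0

0


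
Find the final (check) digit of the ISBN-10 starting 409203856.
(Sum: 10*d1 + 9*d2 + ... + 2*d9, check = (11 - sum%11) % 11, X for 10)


Weighted sum: 200
200 mod 11 = 2

Check digit: 9


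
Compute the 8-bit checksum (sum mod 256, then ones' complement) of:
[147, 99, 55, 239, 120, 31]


Sum = 691 mod 256 = 179
Complement = 76

76


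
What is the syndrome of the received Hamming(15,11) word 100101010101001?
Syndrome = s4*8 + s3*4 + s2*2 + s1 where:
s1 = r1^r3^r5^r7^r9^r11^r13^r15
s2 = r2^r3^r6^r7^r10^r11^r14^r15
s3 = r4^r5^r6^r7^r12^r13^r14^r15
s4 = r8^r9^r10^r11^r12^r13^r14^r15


s1=0, s2=1, s3=0, s4=0

Syndrome = 2 (error at position 2)


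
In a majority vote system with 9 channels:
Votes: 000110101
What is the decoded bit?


Ones: 4 out of 9
Threshold: 5

0 (4/9 voted 1)


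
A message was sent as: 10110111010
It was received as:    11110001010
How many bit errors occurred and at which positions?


XOR: 01000110000

3 error(s) at position(s): 1, 5, 6


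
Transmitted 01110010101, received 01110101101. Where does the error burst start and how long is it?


XOR: 00000111000

Burst at position 5, length 3


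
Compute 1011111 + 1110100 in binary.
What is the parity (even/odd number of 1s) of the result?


1011111 = 95
1110100 = 116
Sum = 211 = 11010011
1s count = 5

odd parity (5 ones in 11010011)


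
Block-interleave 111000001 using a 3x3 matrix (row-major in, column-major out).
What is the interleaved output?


Matrix:
  111
  000
  001
Read columns: 100100101

100100101


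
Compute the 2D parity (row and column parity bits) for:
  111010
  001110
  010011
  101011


Row parities: 0110
Column parities: 001100

Row P: 0110, Col P: 001100, Corner: 0


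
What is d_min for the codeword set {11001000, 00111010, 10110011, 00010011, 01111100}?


Comparing all pairs, minimum distance: 2
Can detect 1 errors, correct 0 errors

2


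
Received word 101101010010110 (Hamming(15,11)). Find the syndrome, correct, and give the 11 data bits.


Syndrome = 0: no error detected

Data: 10100010110 (no errors)


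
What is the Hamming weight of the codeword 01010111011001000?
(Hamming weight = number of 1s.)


Counting 1s in 01010111011001000

8


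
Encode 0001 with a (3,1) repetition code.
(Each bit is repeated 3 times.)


Each bit -> 3 copies

000000000111


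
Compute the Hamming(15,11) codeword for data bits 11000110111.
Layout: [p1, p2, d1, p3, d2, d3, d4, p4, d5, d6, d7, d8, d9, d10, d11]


Parity bits: p1=1, p2=1, p3=0, p4=1

111010010110111


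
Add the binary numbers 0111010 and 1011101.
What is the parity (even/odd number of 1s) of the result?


0111010 = 58
1011101 = 93
Sum = 151 = 10010111
1s count = 5

odd parity (5 ones in 10010111)


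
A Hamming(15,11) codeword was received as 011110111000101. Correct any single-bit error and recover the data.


Syndrome = 4: error at position 4

Data: 11011000101 (corrected bit 4)


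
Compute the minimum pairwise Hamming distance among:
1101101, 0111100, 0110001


Comparing all pairs, minimum distance: 3
Can detect 2 errors, correct 1 errors

3


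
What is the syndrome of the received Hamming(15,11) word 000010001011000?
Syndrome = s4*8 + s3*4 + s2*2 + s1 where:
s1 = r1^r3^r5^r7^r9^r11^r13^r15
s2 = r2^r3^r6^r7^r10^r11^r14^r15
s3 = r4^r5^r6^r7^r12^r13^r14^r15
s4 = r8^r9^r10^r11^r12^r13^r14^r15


s1=1, s2=1, s3=0, s4=1

Syndrome = 11 (error at position 11)


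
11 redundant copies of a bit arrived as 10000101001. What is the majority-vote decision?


Ones: 4 out of 11
Threshold: 6

0 (4/11 voted 1)


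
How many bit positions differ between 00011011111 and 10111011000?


XOR: 10100000111
Count of 1s: 5

5


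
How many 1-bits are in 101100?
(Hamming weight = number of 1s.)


Counting 1s in 101100

3


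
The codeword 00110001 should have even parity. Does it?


Number of 1s: 3

No, parity error (3 ones)


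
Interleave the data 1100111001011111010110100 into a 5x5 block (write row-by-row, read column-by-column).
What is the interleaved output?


Matrix:
  11001
  11001
  01111
  10101
  10100
Read columns: 1101111100001110010011110

1101111100001110010011110


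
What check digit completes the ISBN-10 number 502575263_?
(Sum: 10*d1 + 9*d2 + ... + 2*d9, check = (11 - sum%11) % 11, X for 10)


Weighted sum: 200
200 mod 11 = 2

Check digit: 9


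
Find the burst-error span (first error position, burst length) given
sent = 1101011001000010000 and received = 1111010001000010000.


XOR: 0010001000000000000

Burst at position 2, length 5


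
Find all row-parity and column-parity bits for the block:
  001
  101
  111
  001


Row parities: 1011
Column parities: 010

Row P: 1011, Col P: 010, Corner: 1


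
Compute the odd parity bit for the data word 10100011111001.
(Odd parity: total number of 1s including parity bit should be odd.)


Number of 1s in data: 8
Parity bit: 1

1


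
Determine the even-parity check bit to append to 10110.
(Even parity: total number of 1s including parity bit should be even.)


Number of 1s in data: 3
Parity bit: 1

1


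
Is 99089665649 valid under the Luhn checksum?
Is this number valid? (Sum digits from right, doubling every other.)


Luhn sum = 67
67 mod 10 = 7

Invalid (Luhn sum mod 10 = 7)


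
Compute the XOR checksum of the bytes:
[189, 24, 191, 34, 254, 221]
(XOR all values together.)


XOR chain: 189 ^ 24 ^ 191 ^ 34 ^ 254 ^ 221 = 27

27


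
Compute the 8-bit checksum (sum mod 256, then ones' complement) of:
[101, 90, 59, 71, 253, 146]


Sum = 720 mod 256 = 208
Complement = 47

47


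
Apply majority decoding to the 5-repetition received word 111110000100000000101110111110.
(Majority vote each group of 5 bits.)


Groups: 11111, 00001, 00000, 00010, 11101, 11110
Majority votes: 100011

100011


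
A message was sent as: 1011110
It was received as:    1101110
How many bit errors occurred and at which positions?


XOR: 0110000

2 error(s) at position(s): 1, 2


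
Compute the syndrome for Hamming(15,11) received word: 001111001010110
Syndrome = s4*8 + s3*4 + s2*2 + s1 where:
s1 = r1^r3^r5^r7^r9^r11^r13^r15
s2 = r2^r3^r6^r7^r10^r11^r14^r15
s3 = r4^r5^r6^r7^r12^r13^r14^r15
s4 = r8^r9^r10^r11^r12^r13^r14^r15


s1=1, s2=0, s3=1, s4=0

Syndrome = 5 (error at position 5)


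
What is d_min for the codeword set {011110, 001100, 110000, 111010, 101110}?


Comparing all pairs, minimum distance: 2
Can detect 1 errors, correct 0 errors

2


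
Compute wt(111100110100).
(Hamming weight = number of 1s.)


Counting 1s in 111100110100

7


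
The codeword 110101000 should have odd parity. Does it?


Number of 1s: 4

No, parity error (4 ones)


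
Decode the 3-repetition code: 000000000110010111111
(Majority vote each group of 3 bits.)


Groups: 000, 000, 000, 110, 010, 111, 111
Majority votes: 0001011

0001011


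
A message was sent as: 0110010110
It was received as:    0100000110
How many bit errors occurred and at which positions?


XOR: 0010010000

2 error(s) at position(s): 2, 5


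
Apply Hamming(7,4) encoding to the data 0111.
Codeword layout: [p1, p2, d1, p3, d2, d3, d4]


Parity bits: p1=0, p2=0, p3=1

0001111


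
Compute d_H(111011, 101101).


XOR: 010110
Count of 1s: 3

3


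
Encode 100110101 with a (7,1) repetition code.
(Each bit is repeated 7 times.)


Each bit -> 7 copies

111111100000000000000111111111111110000000111111100000001111111


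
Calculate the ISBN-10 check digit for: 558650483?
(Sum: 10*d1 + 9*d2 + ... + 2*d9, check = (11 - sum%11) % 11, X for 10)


Weighted sum: 277
277 mod 11 = 2

Check digit: 9


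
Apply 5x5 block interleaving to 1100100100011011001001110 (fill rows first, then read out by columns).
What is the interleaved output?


Matrix:
  11001
  00100
  01101
  10010
  01110
Read columns: 1001010101011010001110100

1001010101011010001110100


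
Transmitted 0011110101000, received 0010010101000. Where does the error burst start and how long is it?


XOR: 0001100000000

Burst at position 3, length 2


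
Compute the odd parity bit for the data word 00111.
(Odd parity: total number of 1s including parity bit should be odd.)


Number of 1s in data: 3
Parity bit: 0

0


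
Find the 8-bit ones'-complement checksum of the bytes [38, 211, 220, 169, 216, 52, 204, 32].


Sum = 1142 mod 256 = 118
Complement = 137

137


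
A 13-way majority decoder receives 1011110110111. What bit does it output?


Ones: 10 out of 13
Threshold: 7

1 (10/13 voted 1)


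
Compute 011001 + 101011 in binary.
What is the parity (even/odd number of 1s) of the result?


011001 = 25
101011 = 43
Sum = 68 = 1000100
1s count = 2

even parity (2 ones in 1000100)


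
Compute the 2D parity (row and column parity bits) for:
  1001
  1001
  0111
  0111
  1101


Row parities: 00111
Column parities: 1101

Row P: 00111, Col P: 1101, Corner: 1


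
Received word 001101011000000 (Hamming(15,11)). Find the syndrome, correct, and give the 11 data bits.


Syndrome = 0: no error detected

Data: 10101000000 (no errors)


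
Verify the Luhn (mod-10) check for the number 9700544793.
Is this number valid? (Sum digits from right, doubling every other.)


Luhn sum = 48
48 mod 10 = 8

Invalid (Luhn sum mod 10 = 8)


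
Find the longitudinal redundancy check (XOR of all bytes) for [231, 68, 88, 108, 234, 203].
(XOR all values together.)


XOR chain: 231 ^ 68 ^ 88 ^ 108 ^ 234 ^ 203 = 182

182


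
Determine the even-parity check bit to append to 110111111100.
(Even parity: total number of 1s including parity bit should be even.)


Number of 1s in data: 9
Parity bit: 1

1


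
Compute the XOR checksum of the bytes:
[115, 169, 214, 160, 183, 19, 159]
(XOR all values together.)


XOR chain: 115 ^ 169 ^ 214 ^ 160 ^ 183 ^ 19 ^ 159 = 151

151


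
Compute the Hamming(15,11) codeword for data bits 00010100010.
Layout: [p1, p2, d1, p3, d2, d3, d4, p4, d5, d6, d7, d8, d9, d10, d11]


Parity bits: p1=1, p2=1, p3=0, p4=0

110000100100010


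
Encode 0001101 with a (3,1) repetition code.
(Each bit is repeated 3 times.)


Each bit -> 3 copies

000000000111111000111


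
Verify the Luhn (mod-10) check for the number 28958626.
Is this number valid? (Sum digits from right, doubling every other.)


Luhn sum = 49
49 mod 10 = 9

Invalid (Luhn sum mod 10 = 9)


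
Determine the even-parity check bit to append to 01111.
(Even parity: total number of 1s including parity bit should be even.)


Number of 1s in data: 4
Parity bit: 0

0


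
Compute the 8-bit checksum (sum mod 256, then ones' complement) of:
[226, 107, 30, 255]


Sum = 618 mod 256 = 106
Complement = 149

149


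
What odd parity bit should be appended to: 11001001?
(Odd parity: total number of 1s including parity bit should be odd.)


Number of 1s in data: 4
Parity bit: 1

1


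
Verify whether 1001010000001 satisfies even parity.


Number of 1s: 4

Yes, parity is correct (4 ones)


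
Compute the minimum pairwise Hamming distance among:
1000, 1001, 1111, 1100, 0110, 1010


Comparing all pairs, minimum distance: 1
Can detect 0 errors, correct 0 errors

1


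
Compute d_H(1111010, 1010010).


XOR: 0101000
Count of 1s: 2

2


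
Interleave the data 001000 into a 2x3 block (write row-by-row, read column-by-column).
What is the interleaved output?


Matrix:
  001
  000
Read columns: 000010

000010


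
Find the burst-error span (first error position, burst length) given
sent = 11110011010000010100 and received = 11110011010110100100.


XOR: 00000000000110110000

Burst at position 11, length 5


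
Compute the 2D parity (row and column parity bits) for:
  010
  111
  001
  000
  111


Row parities: 11101
Column parities: 011

Row P: 11101, Col P: 011, Corner: 0


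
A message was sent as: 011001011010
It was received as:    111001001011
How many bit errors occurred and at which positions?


XOR: 100000010001

3 error(s) at position(s): 0, 7, 11


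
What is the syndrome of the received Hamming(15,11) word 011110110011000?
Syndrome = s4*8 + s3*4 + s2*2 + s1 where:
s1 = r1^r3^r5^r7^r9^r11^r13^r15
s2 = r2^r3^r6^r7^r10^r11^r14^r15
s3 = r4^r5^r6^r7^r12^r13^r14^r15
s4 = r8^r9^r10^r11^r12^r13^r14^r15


s1=0, s2=0, s3=0, s4=1

Syndrome = 8 (error at position 8)


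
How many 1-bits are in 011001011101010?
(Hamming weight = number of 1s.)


Counting 1s in 011001011101010

8


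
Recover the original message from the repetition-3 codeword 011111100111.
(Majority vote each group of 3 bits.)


Groups: 011, 111, 100, 111
Majority votes: 1101

1101


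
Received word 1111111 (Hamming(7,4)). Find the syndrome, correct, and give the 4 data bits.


Syndrome = 0: no error detected

Data: 1111 (no errors)


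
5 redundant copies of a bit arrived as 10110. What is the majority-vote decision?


Ones: 3 out of 5
Threshold: 3

1 (3/5 voted 1)


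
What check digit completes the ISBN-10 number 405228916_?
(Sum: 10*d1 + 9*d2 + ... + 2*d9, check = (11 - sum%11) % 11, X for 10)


Weighted sum: 197
197 mod 11 = 10

Check digit: 1


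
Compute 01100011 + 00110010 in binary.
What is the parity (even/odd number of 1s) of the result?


01100011 = 99
00110010 = 50
Sum = 149 = 10010101
1s count = 4

even parity (4 ones in 10010101)


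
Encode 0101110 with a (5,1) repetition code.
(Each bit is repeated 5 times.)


Each bit -> 5 copies

00000111110000011111111111111100000


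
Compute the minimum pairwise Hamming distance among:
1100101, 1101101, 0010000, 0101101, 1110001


Comparing all pairs, minimum distance: 1
Can detect 0 errors, correct 0 errors

1


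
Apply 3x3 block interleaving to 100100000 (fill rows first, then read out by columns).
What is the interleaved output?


Matrix:
  100
  100
  000
Read columns: 110000000

110000000


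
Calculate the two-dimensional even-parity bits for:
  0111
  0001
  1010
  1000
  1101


Row parities: 11011
Column parities: 1001

Row P: 11011, Col P: 1001, Corner: 0


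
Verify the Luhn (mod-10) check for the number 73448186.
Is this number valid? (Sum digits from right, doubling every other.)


Luhn sum = 41
41 mod 10 = 1

Invalid (Luhn sum mod 10 = 1)


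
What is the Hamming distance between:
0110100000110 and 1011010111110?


XOR: 1101110111000
Count of 1s: 8

8


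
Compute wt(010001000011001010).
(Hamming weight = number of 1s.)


Counting 1s in 010001000011001010

6


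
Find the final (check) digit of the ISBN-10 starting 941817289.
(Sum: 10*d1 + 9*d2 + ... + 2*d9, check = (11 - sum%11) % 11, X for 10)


Weighted sum: 281
281 mod 11 = 6

Check digit: 5


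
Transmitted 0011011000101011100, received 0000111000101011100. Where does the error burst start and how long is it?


XOR: 0011100000000000000

Burst at position 2, length 3


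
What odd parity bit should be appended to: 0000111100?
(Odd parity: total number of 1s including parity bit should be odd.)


Number of 1s in data: 4
Parity bit: 1

1


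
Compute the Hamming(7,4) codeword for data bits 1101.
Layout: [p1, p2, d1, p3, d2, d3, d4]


Parity bits: p1=1, p2=0, p3=0

1010101


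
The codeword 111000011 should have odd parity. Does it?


Number of 1s: 5

Yes, parity is correct (5 ones)


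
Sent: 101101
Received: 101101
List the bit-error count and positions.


XOR: 000000

0 errors (received matches sent)


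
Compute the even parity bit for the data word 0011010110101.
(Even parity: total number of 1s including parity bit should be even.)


Number of 1s in data: 7
Parity bit: 1

1


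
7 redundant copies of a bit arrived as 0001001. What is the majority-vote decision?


Ones: 2 out of 7
Threshold: 4

0 (2/7 voted 1)


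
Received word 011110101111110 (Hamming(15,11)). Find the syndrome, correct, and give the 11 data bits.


Syndrome = 0: no error detected

Data: 11011111110 (no errors)


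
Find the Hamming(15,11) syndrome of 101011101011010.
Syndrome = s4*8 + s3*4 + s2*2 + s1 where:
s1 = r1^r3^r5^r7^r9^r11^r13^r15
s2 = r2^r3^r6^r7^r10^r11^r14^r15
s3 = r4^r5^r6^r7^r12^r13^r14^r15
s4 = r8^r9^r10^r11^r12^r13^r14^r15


s1=0, s2=1, s3=1, s4=0

Syndrome = 6 (error at position 6)


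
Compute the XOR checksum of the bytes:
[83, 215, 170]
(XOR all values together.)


XOR chain: 83 ^ 215 ^ 170 = 46

46


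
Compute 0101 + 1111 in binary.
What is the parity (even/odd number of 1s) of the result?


0101 = 5
1111 = 15
Sum = 20 = 10100
1s count = 2

even parity (2 ones in 10100)


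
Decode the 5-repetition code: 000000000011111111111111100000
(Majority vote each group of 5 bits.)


Groups: 00000, 00000, 11111, 11111, 11111, 00000
Majority votes: 001110

001110


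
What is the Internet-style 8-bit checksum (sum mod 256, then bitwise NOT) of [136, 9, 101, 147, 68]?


Sum = 461 mod 256 = 205
Complement = 50

50


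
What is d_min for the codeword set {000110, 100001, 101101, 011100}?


Comparing all pairs, minimum distance: 2
Can detect 1 errors, correct 0 errors

2


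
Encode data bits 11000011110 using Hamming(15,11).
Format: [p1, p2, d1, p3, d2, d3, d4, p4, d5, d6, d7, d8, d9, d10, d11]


Parity bits: p1=0, p2=1, p3=0, p4=0

011010000011110


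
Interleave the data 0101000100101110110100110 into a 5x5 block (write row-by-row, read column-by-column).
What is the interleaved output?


Matrix:
  01010
  00100
  10111
  01101
  00110
Read columns: 0010010010011111010100110

0010010010011111010100110


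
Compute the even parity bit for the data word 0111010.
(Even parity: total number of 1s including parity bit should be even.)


Number of 1s in data: 4
Parity bit: 0

0


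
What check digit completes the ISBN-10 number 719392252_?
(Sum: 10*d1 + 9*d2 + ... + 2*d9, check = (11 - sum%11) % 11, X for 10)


Weighted sum: 263
263 mod 11 = 10

Check digit: 1


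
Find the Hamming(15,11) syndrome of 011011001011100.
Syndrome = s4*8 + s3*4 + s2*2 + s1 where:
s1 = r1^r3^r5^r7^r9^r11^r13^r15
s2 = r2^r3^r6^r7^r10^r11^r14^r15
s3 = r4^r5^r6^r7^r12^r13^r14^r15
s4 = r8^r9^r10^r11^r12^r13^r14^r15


s1=1, s2=0, s3=0, s4=0

Syndrome = 1 (error at position 1)


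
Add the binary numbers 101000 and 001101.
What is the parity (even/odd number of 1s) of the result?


101000 = 40
001101 = 13
Sum = 53 = 110101
1s count = 4

even parity (4 ones in 110101)


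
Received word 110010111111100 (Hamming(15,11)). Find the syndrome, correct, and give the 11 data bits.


Syndrome = 0: no error detected

Data: 01011111100 (no errors)


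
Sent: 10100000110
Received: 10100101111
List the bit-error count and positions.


XOR: 00000101001

3 error(s) at position(s): 5, 7, 10


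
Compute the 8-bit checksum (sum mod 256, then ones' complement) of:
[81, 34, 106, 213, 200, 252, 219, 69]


Sum = 1174 mod 256 = 150
Complement = 105

105


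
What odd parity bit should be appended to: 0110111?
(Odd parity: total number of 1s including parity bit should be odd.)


Number of 1s in data: 5
Parity bit: 0

0


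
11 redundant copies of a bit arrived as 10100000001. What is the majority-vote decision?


Ones: 3 out of 11
Threshold: 6

0 (3/11 voted 1)


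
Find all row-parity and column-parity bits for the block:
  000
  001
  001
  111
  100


Row parities: 01111
Column parities: 011

Row P: 01111, Col P: 011, Corner: 0


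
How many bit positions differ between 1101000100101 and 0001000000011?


XOR: 1100000100110
Count of 1s: 5

5


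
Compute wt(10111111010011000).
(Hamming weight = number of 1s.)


Counting 1s in 10111111010011000

10


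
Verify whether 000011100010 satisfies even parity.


Number of 1s: 4

Yes, parity is correct (4 ones)


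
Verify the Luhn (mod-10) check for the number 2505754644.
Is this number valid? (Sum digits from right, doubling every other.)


Luhn sum = 50
50 mod 10 = 0

Valid (Luhn sum mod 10 = 0)


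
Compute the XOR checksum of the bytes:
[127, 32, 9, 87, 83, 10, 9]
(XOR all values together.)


XOR chain: 127 ^ 32 ^ 9 ^ 87 ^ 83 ^ 10 ^ 9 = 81

81


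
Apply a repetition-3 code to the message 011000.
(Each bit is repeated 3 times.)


Each bit -> 3 copies

000111111000000000


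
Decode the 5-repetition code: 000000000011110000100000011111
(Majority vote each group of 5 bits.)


Groups: 00000, 00000, 11110, 00010, 00000, 11111
Majority votes: 001001

001001


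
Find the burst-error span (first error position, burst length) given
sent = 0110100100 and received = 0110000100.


XOR: 0000100000

Burst at position 4, length 1


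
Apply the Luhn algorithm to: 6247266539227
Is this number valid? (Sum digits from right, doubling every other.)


Luhn sum = 56
56 mod 10 = 6

Invalid (Luhn sum mod 10 = 6)


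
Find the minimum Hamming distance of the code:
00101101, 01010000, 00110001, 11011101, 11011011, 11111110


Comparing all pairs, minimum distance: 2
Can detect 1 errors, correct 0 errors

2


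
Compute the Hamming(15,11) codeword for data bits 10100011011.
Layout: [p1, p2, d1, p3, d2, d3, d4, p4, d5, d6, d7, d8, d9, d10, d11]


Parity bits: p1=1, p2=1, p3=0, p4=0

111001000011011


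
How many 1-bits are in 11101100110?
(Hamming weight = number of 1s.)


Counting 1s in 11101100110

7


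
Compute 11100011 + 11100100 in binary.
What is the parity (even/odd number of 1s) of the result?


11100011 = 227
11100100 = 228
Sum = 455 = 111000111
1s count = 6

even parity (6 ones in 111000111)


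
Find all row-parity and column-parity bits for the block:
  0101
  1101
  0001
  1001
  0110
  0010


Row parities: 011001
Column parities: 0100

Row P: 011001, Col P: 0100, Corner: 1


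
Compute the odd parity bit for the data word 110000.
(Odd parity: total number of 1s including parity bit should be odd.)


Number of 1s in data: 2
Parity bit: 1

1


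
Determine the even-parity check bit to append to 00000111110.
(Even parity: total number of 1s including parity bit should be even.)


Number of 1s in data: 5
Parity bit: 1

1


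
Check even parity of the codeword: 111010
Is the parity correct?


Number of 1s: 4

Yes, parity is correct (4 ones)


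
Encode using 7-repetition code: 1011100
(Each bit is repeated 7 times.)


Each bit -> 7 copies

1111111000000011111111111111111111100000000000000


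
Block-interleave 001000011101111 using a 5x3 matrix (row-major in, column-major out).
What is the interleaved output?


Matrix:
  001
  000
  011
  101
  111
Read columns: 000110010110111

000110010110111


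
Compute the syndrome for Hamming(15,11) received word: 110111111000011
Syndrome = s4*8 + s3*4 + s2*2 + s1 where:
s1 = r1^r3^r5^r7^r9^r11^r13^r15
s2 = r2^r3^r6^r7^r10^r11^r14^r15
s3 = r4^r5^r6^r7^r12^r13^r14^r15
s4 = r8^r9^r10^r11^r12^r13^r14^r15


s1=1, s2=1, s3=0, s4=0

Syndrome = 3 (error at position 3)


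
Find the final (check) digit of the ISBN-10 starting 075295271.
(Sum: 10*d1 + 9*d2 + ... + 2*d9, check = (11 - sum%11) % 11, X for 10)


Weighted sum: 227
227 mod 11 = 7

Check digit: 4


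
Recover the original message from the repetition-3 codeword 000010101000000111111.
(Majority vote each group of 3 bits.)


Groups: 000, 010, 101, 000, 000, 111, 111
Majority votes: 0010011

0010011


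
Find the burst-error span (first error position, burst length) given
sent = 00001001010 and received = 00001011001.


XOR: 00000010011

Burst at position 6, length 5


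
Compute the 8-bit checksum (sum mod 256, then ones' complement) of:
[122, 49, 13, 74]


Sum = 258 mod 256 = 2
Complement = 253

253


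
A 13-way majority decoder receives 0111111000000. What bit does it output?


Ones: 6 out of 13
Threshold: 7

0 (6/13 voted 1)


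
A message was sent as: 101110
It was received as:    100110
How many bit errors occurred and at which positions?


XOR: 001000

1 error(s) at position(s): 2


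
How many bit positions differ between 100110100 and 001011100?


XOR: 101101000
Count of 1s: 4

4


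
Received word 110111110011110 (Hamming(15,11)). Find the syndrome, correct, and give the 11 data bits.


Syndrome = 15: error at position 15

Data: 01110011111 (corrected bit 15)


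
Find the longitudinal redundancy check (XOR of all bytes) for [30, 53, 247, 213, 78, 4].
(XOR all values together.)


XOR chain: 30 ^ 53 ^ 247 ^ 213 ^ 78 ^ 4 = 67

67


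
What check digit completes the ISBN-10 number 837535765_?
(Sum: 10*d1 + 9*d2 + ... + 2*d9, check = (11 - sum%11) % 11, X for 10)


Weighted sum: 297
297 mod 11 = 0

Check digit: 0


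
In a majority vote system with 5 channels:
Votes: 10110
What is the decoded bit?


Ones: 3 out of 5
Threshold: 3

1 (3/5 voted 1)


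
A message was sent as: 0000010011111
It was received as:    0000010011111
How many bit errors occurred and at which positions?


XOR: 0000000000000

0 errors (received matches sent)


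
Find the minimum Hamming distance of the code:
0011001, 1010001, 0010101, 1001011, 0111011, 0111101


Comparing all pairs, minimum distance: 2
Can detect 1 errors, correct 0 errors

2


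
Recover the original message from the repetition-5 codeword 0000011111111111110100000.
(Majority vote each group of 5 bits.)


Groups: 00000, 11111, 11111, 11101, 00000
Majority votes: 01110

01110


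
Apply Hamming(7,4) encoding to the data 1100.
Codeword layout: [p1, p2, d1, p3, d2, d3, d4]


Parity bits: p1=0, p2=1, p3=1

0111100


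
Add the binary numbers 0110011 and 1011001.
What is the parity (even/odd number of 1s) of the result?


0110011 = 51
1011001 = 89
Sum = 140 = 10001100
1s count = 3

odd parity (3 ones in 10001100)


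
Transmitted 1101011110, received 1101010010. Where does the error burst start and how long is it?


XOR: 0000001100

Burst at position 6, length 2


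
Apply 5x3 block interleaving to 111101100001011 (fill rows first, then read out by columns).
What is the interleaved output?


Matrix:
  111
  101
  100
  001
  011
Read columns: 111001000111011

111001000111011


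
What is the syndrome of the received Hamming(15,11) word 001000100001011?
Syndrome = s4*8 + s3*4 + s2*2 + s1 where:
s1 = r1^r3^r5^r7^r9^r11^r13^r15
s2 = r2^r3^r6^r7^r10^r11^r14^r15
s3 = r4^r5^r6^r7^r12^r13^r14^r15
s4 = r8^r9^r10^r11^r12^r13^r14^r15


s1=1, s2=0, s3=0, s4=1

Syndrome = 9 (error at position 9)


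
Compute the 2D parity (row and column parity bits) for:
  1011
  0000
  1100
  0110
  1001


Row parities: 10000
Column parities: 1000

Row P: 10000, Col P: 1000, Corner: 1


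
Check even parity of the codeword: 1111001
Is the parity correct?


Number of 1s: 5

No, parity error (5 ones)


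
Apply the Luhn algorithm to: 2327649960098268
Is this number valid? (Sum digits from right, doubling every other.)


Luhn sum = 75
75 mod 10 = 5

Invalid (Luhn sum mod 10 = 5)


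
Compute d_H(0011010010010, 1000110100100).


XOR: 1011100110110
Count of 1s: 8

8


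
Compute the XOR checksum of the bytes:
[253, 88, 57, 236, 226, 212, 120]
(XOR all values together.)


XOR chain: 253 ^ 88 ^ 57 ^ 236 ^ 226 ^ 212 ^ 120 = 62

62


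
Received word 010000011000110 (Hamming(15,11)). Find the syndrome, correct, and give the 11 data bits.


Syndrome = 0: no error detected

Data: 00001000110 (no errors)


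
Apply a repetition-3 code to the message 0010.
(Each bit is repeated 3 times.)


Each bit -> 3 copies

000000111000


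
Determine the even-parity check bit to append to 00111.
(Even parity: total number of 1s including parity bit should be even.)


Number of 1s in data: 3
Parity bit: 1

1


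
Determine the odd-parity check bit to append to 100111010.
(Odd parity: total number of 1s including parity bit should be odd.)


Number of 1s in data: 5
Parity bit: 0

0


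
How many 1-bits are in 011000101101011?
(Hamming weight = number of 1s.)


Counting 1s in 011000101101011

8


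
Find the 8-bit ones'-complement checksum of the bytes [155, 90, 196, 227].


Sum = 668 mod 256 = 156
Complement = 99

99


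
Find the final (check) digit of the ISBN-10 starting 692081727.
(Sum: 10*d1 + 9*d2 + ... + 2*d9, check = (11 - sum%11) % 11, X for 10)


Weighted sum: 258
258 mod 11 = 5

Check digit: 6


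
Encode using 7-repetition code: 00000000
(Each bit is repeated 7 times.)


Each bit -> 7 copies

00000000000000000000000000000000000000000000000000000000


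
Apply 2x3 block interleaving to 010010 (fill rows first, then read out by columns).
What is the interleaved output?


Matrix:
  010
  010
Read columns: 001100

001100


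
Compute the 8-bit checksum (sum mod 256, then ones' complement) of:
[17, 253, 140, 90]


Sum = 500 mod 256 = 244
Complement = 11

11


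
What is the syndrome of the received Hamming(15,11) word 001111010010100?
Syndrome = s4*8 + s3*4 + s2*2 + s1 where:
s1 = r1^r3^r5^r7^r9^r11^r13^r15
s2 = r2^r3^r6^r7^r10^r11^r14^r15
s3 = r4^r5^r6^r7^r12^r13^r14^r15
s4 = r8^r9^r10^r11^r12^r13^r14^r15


s1=0, s2=1, s3=0, s4=1

Syndrome = 10 (error at position 10)


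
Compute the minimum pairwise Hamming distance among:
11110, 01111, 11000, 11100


Comparing all pairs, minimum distance: 1
Can detect 0 errors, correct 0 errors

1


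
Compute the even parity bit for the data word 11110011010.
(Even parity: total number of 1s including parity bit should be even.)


Number of 1s in data: 7
Parity bit: 1

1


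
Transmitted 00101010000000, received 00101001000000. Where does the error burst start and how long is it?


XOR: 00000011000000

Burst at position 6, length 2


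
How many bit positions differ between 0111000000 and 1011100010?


XOR: 1100100010
Count of 1s: 4

4


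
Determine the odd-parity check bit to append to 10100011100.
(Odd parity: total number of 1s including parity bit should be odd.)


Number of 1s in data: 5
Parity bit: 0

0


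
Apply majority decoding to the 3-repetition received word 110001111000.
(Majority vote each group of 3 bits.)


Groups: 110, 001, 111, 000
Majority votes: 1010

1010


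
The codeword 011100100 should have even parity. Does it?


Number of 1s: 4

Yes, parity is correct (4 ones)


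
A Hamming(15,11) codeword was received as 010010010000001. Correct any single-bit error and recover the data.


Syndrome = 0: no error detected

Data: 01000000001 (no errors)


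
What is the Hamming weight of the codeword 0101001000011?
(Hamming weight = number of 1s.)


Counting 1s in 0101001000011

5


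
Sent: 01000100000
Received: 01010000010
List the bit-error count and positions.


XOR: 00010100010

3 error(s) at position(s): 3, 5, 9


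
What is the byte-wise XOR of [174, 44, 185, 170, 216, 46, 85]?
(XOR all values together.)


XOR chain: 174 ^ 44 ^ 185 ^ 170 ^ 216 ^ 46 ^ 85 = 50

50


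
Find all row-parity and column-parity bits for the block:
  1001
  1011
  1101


Row parities: 011
Column parities: 1111

Row P: 011, Col P: 1111, Corner: 0


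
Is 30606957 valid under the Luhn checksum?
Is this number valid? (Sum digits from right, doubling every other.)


Luhn sum = 29
29 mod 10 = 9

Invalid (Luhn sum mod 10 = 9)


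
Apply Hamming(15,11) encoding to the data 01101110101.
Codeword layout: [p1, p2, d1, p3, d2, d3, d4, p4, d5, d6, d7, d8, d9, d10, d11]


Parity bits: p1=1, p2=0, p3=0, p4=1

100011011110101


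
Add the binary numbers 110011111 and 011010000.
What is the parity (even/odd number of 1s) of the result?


110011111 = 415
011010000 = 208
Sum = 623 = 1001101111
1s count = 7

odd parity (7 ones in 1001101111)


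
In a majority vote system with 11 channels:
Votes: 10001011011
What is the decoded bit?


Ones: 6 out of 11
Threshold: 6

1 (6/11 voted 1)


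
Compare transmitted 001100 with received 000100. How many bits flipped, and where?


XOR: 001000

1 error(s) at position(s): 2


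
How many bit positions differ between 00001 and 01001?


XOR: 01000
Count of 1s: 1

1


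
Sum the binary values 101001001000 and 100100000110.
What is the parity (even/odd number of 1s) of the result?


101001001000 = 2632
100100000110 = 2310
Sum = 4942 = 1001101001110
1s count = 7

odd parity (7 ones in 1001101001110)
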